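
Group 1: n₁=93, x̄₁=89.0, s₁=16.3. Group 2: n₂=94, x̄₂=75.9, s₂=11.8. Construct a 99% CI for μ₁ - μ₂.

Difference = 13.1. SE = √(16.3²/93 + 11.8²/94) = 2.083. CI = (7.73, 18.47)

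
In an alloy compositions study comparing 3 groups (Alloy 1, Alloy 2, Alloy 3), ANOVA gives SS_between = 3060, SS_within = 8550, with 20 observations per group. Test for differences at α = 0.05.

df_between = 2, df_within = 57. F = MS_between/MS_within = 1530.0/150.0 = 10.2. F_crit ≈ 3.159. Reject H₀. At least one mean differs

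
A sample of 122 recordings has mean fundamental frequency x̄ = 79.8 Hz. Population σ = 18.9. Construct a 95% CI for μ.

CI = x̄ ± z*(σ/√n) = 79.8 ± 1.96(18.9/√122) = 79.8 ± 3.35 = (76.45, 83.15)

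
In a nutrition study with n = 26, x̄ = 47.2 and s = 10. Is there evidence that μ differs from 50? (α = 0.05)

t = (x̄ - μ₀)/(s/√n) = (47.2 - 50)/(10/√26) = -1.428. df = 25, critical t = ±2.06. Fail to reject H₀.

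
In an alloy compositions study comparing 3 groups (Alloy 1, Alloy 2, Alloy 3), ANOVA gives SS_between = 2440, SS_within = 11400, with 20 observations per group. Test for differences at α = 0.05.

df_between = 2, df_within = 57. F = MS_between/MS_within = 1220.0/200.0 = 6.1. F_crit ≈ 3.159. Reject H₀. At least one mean differs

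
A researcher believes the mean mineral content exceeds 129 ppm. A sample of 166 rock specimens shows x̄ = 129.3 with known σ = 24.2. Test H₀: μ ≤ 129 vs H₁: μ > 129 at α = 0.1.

z = 0.16. Critical value: 1.28. Fail to reject H₀.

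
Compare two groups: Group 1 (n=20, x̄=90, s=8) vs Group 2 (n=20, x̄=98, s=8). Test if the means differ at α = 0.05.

Pooled sp = 8.0. t = -3.162, df = 38. Critical t = ±2.024. Reject H₀.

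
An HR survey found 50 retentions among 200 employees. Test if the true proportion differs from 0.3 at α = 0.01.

p̂ = 0.25, p₀ = 0.3. z = (p̂ - p₀)/√(p₀(1-p₀)/n) = -1.543. Critical: ±2.576. Fail to reject H₀.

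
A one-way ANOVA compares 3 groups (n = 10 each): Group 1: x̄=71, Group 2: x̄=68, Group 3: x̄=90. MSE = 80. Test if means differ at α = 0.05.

Grand mean = 76.33. SS_between = 2846.67, MS_between = 1423.33. F = 17.792, F_crit ≈ 3.354. Reject H₀.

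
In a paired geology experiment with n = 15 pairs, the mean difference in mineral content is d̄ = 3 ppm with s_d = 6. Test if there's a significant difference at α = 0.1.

t = d̄/(s_d/√n) = 3/(6/√15) = 1.936. df = 14, critical t = ±1.761. Reject H₀.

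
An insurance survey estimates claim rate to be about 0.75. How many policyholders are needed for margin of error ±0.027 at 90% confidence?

n = z²p(1-p)/E² = 1.645²×0.75×0.25/0.027² = 696.0 → n = 696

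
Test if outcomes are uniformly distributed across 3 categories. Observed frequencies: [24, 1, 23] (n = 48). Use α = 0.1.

Expected = 16 each. χ² = Σ(O-E)²/E = 21.125. df = 2, critical value = 4.605. Reject H₀.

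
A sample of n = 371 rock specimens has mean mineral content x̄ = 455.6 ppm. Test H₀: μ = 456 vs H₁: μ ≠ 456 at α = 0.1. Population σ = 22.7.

z = (x̄ - μ₀)/(σ/√n) = (455.6 - 456)/(22.7/√371) = -0.339. Critical value: ±1.645. Since |-0.339| ≤ 1.645, Fail to reject H₀.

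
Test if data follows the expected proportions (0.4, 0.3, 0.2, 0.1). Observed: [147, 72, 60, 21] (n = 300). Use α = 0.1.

Expected: [120.0, 90.0, 60.0, 30.0]. χ² = 12.375. df = 3, critical = 6.251. Reject H₀.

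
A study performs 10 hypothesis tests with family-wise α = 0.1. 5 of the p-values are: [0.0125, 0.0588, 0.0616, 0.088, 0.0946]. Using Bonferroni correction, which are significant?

Bonferroni α = 0.1/10 = 0.01. None of the given p-values are significant.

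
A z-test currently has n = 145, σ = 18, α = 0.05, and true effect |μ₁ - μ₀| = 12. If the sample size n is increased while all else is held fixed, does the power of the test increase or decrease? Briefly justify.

Power increases: a larger n shrinks the standard error σ/√n, moving the sampling distribution under H₁ further from the critical value.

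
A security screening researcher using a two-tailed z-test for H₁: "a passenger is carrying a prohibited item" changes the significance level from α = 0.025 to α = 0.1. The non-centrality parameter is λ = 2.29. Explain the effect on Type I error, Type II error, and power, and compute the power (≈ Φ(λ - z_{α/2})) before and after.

Increasing α from 0.025 to 0.1:
• Type I error rate increases (α is the Type I rate by definition).
• Critical value moves from z_{α/2} = 2.241 to 1.645, so power = Φ(λ - z_{α/2}) goes from Φ(2.29 - 2.241) = 0.52 to Φ(2.29 - 1.645) = 0.741.
• Type II error rate β = 1 - power therefore decreases (0.48 → 0.259).
Appropriate when false negatives are costly — here, letting a prohibited item through — security breach.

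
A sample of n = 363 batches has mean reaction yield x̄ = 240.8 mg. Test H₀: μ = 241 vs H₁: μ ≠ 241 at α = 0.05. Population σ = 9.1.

z = (x̄ - μ₀)/(σ/√n) = (240.8 - 241)/(9.1/√363) = -0.419. Critical value: ±1.96. Since |-0.419| ≤ 1.96, Fail to reject H₀.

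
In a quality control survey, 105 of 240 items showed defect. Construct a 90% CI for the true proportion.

p̂ = 0.438. CI = p̂ ± z*√(p̂(1-p̂)/n) = (0.385, 0.49)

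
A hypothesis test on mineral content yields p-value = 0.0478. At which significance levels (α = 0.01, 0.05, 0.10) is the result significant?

p = 0.0478. Significant at: α = 0.05, 0.1.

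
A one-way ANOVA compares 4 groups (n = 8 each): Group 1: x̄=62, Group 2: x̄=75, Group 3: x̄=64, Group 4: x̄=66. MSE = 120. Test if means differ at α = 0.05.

Grand mean = 66.75. SS_between = 790.0, MS_between = 263.33. F = 2.194, F_crit ≈ 2.947. Fail to reject H₀.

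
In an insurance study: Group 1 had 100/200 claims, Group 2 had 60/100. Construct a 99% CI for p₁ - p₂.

p̂₁ = 0.5, p̂₂ = 0.6. Difference = -0.1. CI = (-0.256, 0.056)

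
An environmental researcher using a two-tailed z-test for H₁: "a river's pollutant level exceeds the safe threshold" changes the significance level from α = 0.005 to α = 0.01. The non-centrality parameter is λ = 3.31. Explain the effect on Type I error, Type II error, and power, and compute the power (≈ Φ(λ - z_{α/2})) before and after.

Increasing α from 0.005 to 0.01:
• Type I error rate increases (α is the Type I rate by definition).
• Critical value moves from z_{α/2} = 2.807 to 2.576, so power = Φ(λ - z_{α/2}) goes from Φ(3.31 - 2.807) = 0.693 to Φ(3.31 - 2.576) = 0.769.
• Type II error rate β = 1 - power therefore decreases (0.307 → 0.231).
Appropriate when false negatives are costly — here, allowing unsafe pollution to continue.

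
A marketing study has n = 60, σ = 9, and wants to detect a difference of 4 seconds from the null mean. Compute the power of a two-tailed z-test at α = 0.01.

SE = σ/√n = 9/√60 = 1.162. Non-centrality λ = d/SE = 4/1.162 = 3.443. Power ≈ Φ(λ - z_{α/2}) = Φ(3.443 - 2.576) = Φ(0.867) = 0.807.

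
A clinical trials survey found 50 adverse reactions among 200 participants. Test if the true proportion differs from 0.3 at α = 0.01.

p̂ = 0.25, p₀ = 0.3. z = (p̂ - p₀)/√(p₀(1-p₀)/n) = -1.543. Critical: ±2.576. Fail to reject H₀.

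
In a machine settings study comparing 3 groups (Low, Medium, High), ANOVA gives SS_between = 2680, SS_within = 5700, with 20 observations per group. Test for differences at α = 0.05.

df_between = 2, df_within = 57. F = MS_between/MS_within = 1340.0/100.0 = 13.4. F_crit ≈ 3.159. Reject H₀. At least one mean differs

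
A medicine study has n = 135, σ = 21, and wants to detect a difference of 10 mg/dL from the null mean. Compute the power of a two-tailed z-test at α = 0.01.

SE = σ/√n = 21/√135 = 1.807. Non-centrality λ = d/SE = 10/1.807 = 5.533. Power ≈ Φ(λ - z_{α/2}) = Φ(5.533 - 2.576) = Φ(2.957) = 0.998.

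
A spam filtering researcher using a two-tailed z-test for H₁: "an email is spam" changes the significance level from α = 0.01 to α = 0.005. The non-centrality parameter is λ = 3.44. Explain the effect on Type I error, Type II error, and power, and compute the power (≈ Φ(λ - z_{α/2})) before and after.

Decreasing α from 0.01 to 0.005:
• Type I error rate decreases (α is the Type I rate by definition).
• Critical value moves from z_{α/2} = 2.576 to 2.807, so power = Φ(λ - z_{α/2}) goes from Φ(3.44 - 2.576) = 0.806 to Φ(3.44 - 2.807) = 0.737.
• Type II error rate β = 1 - power therefore increases (0.194 → 0.263).
Appropriate when false positives are costly — here, a legitimate email is sent to the spam folder and the user misses it.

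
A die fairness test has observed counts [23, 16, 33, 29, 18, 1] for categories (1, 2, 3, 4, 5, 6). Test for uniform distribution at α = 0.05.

Expected = 20 each. χ² = Σ(O-E)²/E = 32.0. df = 5, critical value = 11.07. Reject H₀.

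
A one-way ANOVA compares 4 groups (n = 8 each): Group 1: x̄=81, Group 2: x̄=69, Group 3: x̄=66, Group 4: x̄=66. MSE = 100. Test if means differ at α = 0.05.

Grand mean = 70.5. SS_between = 1224.0, MS_between = 408.0. F = 4.08, F_crit ≈ 2.947. Reject H₀.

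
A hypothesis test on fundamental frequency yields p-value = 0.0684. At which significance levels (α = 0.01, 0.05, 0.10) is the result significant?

p = 0.0684. Significant at: α = 0.1.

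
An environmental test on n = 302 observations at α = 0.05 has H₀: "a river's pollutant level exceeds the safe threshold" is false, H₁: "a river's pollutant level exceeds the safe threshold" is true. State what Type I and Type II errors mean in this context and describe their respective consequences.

Type I (false positive): concluding that a river's pollutant level exceeds the safe threshold when it is not — shutting down a compliant factory unnecessarily. Type II (false negative): failing to conclude that a river's pollutant level exceeds the safe threshold when it is — allowing unsafe pollution to continue. Which is costlier depends on domain priorities and is a judgement call rather than a statistical fact.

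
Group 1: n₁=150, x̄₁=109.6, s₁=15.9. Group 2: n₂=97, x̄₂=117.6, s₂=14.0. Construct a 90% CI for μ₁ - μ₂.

Difference = -8.0. SE = √(15.9²/150 + 14.0²/97) = 1.925. CI = (-11.17, -4.83)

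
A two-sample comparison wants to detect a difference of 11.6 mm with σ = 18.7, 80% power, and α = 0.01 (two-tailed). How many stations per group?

n per group = 2(z_α/2 + z_β)²σ²/d² = 2×(2.576 + 0.84)²×18.7²/11.6² = 60.7 → n = 61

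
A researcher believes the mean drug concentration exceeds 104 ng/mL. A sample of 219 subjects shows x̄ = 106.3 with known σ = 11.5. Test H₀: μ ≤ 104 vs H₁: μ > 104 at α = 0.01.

z = 2.96. Critical value: 2.33. Reject H₀.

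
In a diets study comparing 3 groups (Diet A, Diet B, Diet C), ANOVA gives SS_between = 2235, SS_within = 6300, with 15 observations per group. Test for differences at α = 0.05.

df_between = 2, df_within = 42. F = MS_between/MS_within = 1117.5/150.0 = 7.45. F_crit ≈ 3.22. Reject H₀. At least one mean differs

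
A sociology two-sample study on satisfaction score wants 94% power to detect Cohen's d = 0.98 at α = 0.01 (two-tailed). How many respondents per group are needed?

z_{α/2} = 2.576, z_β = Φ⁻¹(0.94) = 1.555. For large effect (d = 0.98): n per group = 2(z_{α/2} + z_β)²/d² = 2(2.576 + 1.555)²/0.98² = 35.5 → 36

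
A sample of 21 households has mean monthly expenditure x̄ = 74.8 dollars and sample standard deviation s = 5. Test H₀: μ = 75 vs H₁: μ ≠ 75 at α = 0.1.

t = (x̄ - μ₀)/(s/√n) = (74.8 - 75)/(5/√21) = -0.183. df = 20, critical t = ±1.725. Fail to reject H₀.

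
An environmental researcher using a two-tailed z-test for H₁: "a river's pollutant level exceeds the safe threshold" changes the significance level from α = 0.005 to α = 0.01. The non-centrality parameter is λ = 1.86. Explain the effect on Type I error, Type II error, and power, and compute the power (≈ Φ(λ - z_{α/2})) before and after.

Increasing α from 0.005 to 0.01:
• Type I error rate increases (α is the Type I rate by definition).
• Critical value moves from z_{α/2} = 2.807 to 2.576, so power = Φ(λ - z_{α/2}) goes from Φ(1.86 - 2.807) = 0.172 to Φ(1.86 - 2.576) = 0.237.
• Type II error rate β = 1 - power therefore decreases (0.828 → 0.763).
Appropriate when false negatives are costly — here, allowing unsafe pollution to continue.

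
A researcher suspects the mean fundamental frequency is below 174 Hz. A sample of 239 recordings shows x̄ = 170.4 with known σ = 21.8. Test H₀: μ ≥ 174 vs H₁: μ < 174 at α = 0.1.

z = -2.553. Critical value: -1.28. Reject H₀.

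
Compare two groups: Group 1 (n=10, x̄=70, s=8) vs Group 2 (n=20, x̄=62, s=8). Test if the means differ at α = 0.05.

Pooled sp = 8.0. t = 2.582, df = 28. Critical t = ±2.048. Reject H₀.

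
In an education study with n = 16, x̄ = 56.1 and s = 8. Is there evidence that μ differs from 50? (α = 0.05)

t = (x̄ - μ₀)/(s/√n) = (56.1 - 50)/(8/√16) = 3.05. df = 15, critical t = ±2.131. Reject H₀.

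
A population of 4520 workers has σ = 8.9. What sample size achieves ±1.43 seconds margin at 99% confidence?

Without FPC: n₀ = (2.576×8.9/1.43)² = 257.039. With FPC: n = n₀N/(n₀+N-1) = 243.3 → n = 244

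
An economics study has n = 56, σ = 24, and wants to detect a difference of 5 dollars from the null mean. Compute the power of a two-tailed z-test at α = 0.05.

SE = σ/√n = 24/√56 = 3.207. Non-centrality λ = d/SE = 5/3.207 = 1.559. Power ≈ Φ(λ - z_{α/2}) = Φ(1.559 - 1.96) = Φ(-0.401) = 0.344.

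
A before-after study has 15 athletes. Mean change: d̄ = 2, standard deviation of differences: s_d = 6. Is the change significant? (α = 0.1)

t = d̄/(s_d/√n) = 2/(6/√15) = 1.291. df = 14, critical t = ±1.761. Fail to reject H₀.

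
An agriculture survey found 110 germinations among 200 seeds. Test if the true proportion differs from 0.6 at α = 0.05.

p̂ = 0.55, p₀ = 0.6. z = (p̂ - p₀)/√(p₀(1-p₀)/n) = -1.443. Critical: ±1.96. Fail to reject H₀.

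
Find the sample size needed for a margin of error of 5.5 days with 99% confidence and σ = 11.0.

n = (z*σ/E)² = (2.576×11.0/5.5)² = 26.5 → n = 27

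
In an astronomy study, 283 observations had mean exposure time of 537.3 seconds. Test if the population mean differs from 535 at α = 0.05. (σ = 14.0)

z = (x̄ - μ₀)/(σ/√n) = (537.3 - 535)/(14.0/√283) = 2.764. Critical value: ±1.96. Since |2.764| > 1.96, Reject H₀.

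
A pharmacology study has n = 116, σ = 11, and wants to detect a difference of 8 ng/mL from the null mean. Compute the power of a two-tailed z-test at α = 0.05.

SE = σ/√n = 11/√116 = 1.021. Non-centrality λ = d/SE = 8/1.021 = 7.833. Power ≈ Φ(λ - z_{α/2}) = Φ(7.833 - 1.96) = Φ(5.873) = 1.0.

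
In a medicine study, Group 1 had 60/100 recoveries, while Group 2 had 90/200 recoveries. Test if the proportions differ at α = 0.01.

p̂₁ = 0.6, p̂₂ = 0.45, pooled p̂ = 0.5. z = 2.449. Critical: ±2.576. Fail to reject H₀.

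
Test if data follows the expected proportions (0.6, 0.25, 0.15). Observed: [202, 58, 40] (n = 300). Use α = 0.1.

Expected: [180.0, 75.0, 45.0]. χ² = 7.098. df = 2, critical = 4.605. Reject H₀.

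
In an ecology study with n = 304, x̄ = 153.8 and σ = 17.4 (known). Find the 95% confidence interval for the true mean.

CI = x̄ ± z*(σ/√n) = 153.8 ± 1.96(17.4/√304) = 153.8 ± 1.96 = (151.84, 155.76)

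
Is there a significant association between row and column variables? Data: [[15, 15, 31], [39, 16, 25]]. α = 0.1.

χ² = 8.944. df = 2, critical = 4.605. Reject H₀. Variables are dependent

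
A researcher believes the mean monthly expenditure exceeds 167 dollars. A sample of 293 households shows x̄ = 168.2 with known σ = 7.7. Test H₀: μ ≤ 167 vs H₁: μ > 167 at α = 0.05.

z = 2.668. Critical value: 1.645. Reject H₀.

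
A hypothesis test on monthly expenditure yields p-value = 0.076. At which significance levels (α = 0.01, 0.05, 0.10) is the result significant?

p = 0.076. Significant at: α = 0.1.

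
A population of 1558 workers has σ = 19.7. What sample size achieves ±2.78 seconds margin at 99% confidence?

Without FPC: n₀ = (2.576×19.7/2.78)² = 333.223. With FPC: n = n₀N/(n₀+N-1) = 274.7 → n = 275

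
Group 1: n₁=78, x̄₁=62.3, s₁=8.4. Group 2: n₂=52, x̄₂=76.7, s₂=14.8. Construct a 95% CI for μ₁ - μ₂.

Difference = -14.4. SE = √(8.4²/78 + 14.8²/52) = 2.262. CI = (-18.83, -9.97)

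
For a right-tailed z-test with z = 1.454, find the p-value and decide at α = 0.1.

p = P(Z > 1.454) = 1 - Φ(1.454) ≈ 0.073. Since p < 0.1, reject H₀ (significant) at α = 0.1.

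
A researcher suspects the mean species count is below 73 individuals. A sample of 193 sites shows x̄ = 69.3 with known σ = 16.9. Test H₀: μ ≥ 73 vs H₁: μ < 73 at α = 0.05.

z = -3.042. Critical value: -1.645. Reject H₀.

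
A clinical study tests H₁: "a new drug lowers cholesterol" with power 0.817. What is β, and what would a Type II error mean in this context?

β = 1 - power = 1 - 0.817 = 0.183. A Type II error is failing to reject H₀ when H₀ is false (false negative) — here, failing to conclude that a new drug lowers cholesterol when in fact it is true. Consequence: shelving an effective drug — patients miss out on a treatment that would have helped.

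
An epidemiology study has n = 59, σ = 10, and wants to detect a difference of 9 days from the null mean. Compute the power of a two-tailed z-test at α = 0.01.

SE = σ/√n = 10/√59 = 1.302. Non-centrality λ = d/SE = 9/1.302 = 6.913. Power ≈ Φ(λ - z_{α/2}) = Φ(6.913 - 2.576) = Φ(4.337) = 1.0.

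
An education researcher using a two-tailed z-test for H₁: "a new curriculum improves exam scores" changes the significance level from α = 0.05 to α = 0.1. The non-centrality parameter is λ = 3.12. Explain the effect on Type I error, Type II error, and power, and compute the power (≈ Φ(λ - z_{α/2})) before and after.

Increasing α from 0.05 to 0.1:
• Type I error rate increases (α is the Type I rate by definition).
• Critical value moves from z_{α/2} = 1.96 to 1.645, so power = Φ(λ - z_{α/2}) goes from Φ(3.12 - 1.96) = 0.877 to Φ(3.12 - 1.645) = 0.93.
• Type II error rate β = 1 - power therefore decreases (0.123 → 0.07).
Appropriate when false negatives are costly — here, keeping the old curriculum when the new one would have helped students.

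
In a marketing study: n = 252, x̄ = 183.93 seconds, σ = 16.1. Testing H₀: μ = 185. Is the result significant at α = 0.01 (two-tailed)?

z = (183.93 - 185)/(16.1/√252) = -1.055. Since |z| ≤ 2.576, not significant at α = 0.01.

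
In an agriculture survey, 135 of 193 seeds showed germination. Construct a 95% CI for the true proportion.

p̂ = 0.699. CI = p̂ ± z*√(p̂(1-p̂)/n) = (0.635, 0.764)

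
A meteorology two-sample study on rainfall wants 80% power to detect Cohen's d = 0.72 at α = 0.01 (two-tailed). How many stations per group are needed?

z_{α/2} = 2.576, z_β = Φ⁻¹(0.8) = 0.842. For medium effect (d = 0.72): n per group = 2(z_{α/2} + z_β)²/d² = 2(2.576 + 0.842)²/0.72² = 45.1 → 46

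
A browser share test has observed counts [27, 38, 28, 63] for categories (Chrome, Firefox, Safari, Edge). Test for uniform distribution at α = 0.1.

Expected = 39 each. χ² = Σ(O-E)²/E = 21.59. df = 3, critical value = 6.251. Reject H₀.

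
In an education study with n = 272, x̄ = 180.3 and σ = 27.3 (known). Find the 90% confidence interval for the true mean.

CI = x̄ ± z*(σ/√n) = 180.3 ± 1.645(27.3/√272) = 180.3 ± 2.72 = (177.58, 183.02)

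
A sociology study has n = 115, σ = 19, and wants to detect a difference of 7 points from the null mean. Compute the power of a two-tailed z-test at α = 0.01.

SE = σ/√n = 19/√115 = 1.772. Non-centrality λ = d/SE = 7/1.772 = 3.951. Power ≈ Φ(λ - z_{α/2}) = Φ(3.951 - 2.576) = Φ(1.375) = 0.915.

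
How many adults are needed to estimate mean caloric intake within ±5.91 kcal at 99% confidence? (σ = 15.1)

n = (z*σ/E)² = (2.576×15.1/5.91)² = 43.3 → n = 44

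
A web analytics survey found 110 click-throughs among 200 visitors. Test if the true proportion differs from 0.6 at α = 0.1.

p̂ = 0.55, p₀ = 0.6. z = (p̂ - p₀)/√(p₀(1-p₀)/n) = -1.443. Critical: ±1.645. Fail to reject H₀.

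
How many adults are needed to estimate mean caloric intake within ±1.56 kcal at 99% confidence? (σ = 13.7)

n = (z*σ/E)² = (2.576×13.7/1.56)² = 511.8 → n = 512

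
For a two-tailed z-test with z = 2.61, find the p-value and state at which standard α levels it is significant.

p = 2·P(Z > |2.61|) = 2·(1 - Φ(2.61)) ≈ 0.0091. Significant at α = 0.1; Significant at α = 0.05; Significant at α = 0.01.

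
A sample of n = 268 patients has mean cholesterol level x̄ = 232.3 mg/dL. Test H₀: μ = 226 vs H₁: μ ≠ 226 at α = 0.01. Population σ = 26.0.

z = (x̄ - μ₀)/(σ/√n) = (232.3 - 226)/(26.0/√268) = 3.967. Critical value: ±2.576. Since |3.967| > 2.576, Reject H₀.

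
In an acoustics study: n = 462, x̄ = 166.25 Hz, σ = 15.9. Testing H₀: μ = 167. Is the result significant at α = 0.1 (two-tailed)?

z = (166.25 - 167)/(15.9/√462) = -1.014. Since |z| ≤ 1.645, not significant at α = 0.1.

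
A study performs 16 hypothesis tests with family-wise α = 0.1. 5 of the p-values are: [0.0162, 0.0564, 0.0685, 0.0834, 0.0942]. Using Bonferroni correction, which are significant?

Bonferroni α = 0.1/16 = 0.00625. None of the given p-values are significant.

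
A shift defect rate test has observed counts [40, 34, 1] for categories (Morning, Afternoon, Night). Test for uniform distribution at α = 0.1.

Expected = 25 each. χ² = Σ(O-E)²/E = 35.28. df = 2, critical value = 4.605. Reject H₀.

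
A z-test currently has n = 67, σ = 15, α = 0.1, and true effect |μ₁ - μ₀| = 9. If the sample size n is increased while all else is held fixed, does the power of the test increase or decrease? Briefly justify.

Power increases: a larger n shrinks the standard error σ/√n, moving the sampling distribution under H₁ further from the critical value.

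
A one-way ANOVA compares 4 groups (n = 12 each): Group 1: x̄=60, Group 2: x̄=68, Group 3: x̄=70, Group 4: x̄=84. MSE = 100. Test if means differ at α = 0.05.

Grand mean = 70.5. SS_between = 3588.0, MS_between = 1196.0. F = 11.96, F_crit ≈ 2.816. Reject H₀.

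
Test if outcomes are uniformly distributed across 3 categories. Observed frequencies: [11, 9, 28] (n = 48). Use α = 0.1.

Expected = 16 each. χ² = Σ(O-E)²/E = 13.625. df = 2, critical value = 4.605. Reject H₀.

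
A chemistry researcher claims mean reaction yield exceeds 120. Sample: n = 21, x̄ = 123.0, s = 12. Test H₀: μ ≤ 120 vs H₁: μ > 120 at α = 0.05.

t = (123.0 - 120)/(12/√21) = 1.146, df = 20. Critical t = 1.725. Fail to reject H₀.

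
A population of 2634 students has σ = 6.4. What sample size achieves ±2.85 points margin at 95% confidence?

Without FPC: n₀ = (1.96×6.4/2.85)² = 19.372. With FPC: n = n₀N/(n₀+N-1) = 19.2 → n = 20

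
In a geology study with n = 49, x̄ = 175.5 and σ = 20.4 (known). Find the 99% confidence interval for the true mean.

CI = x̄ ± z*(σ/√n) = 175.5 ± 2.576(20.4/√49) = 175.5 ± 7.51 = (167.99, 183.01)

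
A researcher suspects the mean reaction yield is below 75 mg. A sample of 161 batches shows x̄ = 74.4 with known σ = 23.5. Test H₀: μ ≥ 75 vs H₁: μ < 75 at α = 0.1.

z = -0.324. Critical value: -1.28. Fail to reject H₀.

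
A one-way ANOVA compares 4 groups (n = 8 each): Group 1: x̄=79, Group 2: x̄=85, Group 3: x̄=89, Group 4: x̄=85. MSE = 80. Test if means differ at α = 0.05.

Grand mean = 84.5. SS_between = 408.0, MS_between = 136.0. F = 1.7, F_crit ≈ 2.947. Fail to reject H₀.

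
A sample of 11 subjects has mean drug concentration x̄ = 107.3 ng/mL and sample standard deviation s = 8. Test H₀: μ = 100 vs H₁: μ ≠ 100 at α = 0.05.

t = (x̄ - μ₀)/(s/√n) = (107.3 - 100)/(8/√11) = 3.026. df = 10, critical t = ±2.228. Reject H₀.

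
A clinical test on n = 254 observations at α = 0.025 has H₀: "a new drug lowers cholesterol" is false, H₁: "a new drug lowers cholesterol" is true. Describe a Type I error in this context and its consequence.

Type I error: rejecting H₀ when it is true — concluding that a new drug lowers cholesterol when in fact it is not. Consequence: approving an ineffective drug — patients take a useless medication and may skip effective alternatives.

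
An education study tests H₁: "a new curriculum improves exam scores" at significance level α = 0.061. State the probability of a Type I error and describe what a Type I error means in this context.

P(Type I error) = α = 0.061. A Type I error is rejecting H₀ when H₀ is actually true (false positive) — here, concluding that a new curriculum improves exam scores when in fact this is not the case. Consequence: adopting a curriculum that gives no real benefit — disruption for nothing.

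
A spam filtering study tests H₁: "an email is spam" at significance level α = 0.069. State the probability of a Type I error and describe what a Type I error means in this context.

P(Type I error) = α = 0.069. A Type I error is rejecting H₀ when H₀ is actually true (false positive) — here, concluding that an email is spam when in fact this is not the case. Consequence: a legitimate email is sent to the spam folder and the user misses it.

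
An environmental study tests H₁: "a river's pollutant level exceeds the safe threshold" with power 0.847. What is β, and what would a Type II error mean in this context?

β = 1 - power = 1 - 0.847 = 0.153. A Type II error is failing to reject H₀ when H₀ is false (false negative) — here, failing to conclude that a river's pollutant level exceeds the safe threshold when in fact it is true. Consequence: allowing unsafe pollution to continue.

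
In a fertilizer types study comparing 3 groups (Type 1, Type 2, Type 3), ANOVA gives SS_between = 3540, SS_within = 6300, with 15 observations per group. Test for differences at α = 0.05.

df_between = 2, df_within = 42. F = MS_between/MS_within = 1770.0/150.0 = 11.8. F_crit ≈ 3.22. Reject H₀. At least one mean differs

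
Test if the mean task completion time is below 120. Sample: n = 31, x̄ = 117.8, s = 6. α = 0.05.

t = (117.8 - 120)/(6/√31) = -2.042, df = 30. Critical t = -1.697. Reject H₀.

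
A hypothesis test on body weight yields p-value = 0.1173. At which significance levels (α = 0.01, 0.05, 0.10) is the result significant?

p = 0.1173. Not significant at any of the given levels.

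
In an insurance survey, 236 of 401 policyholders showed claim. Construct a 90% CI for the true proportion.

p̂ = 0.589. CI = p̂ ± z*√(p̂(1-p̂)/n) = (0.548, 0.629)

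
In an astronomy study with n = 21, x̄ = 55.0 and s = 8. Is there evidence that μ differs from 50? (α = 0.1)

t = (x̄ - μ₀)/(s/√n) = (55.0 - 50)/(8/√21) = 2.864. df = 20, critical t = ±1.725. Reject H₀.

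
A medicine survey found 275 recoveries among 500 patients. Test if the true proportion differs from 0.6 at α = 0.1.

p̂ = 0.55, p₀ = 0.6. z = (p̂ - p₀)/√(p₀(1-p₀)/n) = -2.282. Critical: ±1.645. Reject H₀.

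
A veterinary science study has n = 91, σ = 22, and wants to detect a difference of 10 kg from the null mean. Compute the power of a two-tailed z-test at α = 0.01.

SE = σ/√n = 22/√91 = 2.306. Non-centrality λ = d/SE = 10/2.306 = 4.336. Power ≈ Φ(λ - z_{α/2}) = Φ(4.336 - 2.576) = Φ(1.76) = 0.961.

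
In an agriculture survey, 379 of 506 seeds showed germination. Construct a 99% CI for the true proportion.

p̂ = 0.749. CI = p̂ ± z*√(p̂(1-p̂)/n) = (0.699, 0.799)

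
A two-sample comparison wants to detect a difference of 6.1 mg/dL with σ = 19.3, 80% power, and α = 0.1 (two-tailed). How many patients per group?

n per group = 2(z_α/2 + z_β)²σ²/d² = 2×(1.645 + 0.84)²×19.3²/6.1² = 123.6 → n = 124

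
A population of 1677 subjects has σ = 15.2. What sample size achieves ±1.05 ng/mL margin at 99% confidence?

Without FPC: n₀ = (2.576×15.2/1.05)² = 1390.594. With FPC: n = n₀N/(n₀+N-1) = 760.5 → n = 761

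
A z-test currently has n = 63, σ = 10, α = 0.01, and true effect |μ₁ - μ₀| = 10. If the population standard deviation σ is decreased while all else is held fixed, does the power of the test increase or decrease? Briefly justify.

Power increases: a smaller σ shrinks the standard error σ/√n, moving the sampling distribution under H₁ further from the critical value.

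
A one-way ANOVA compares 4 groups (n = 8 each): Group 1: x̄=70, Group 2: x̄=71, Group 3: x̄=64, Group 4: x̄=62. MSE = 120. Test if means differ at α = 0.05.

Grand mean = 66.75. SS_between = 470.0, MS_between = 156.67. F = 1.306, F_crit ≈ 2.947. Fail to reject H₀.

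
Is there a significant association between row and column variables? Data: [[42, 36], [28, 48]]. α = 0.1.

χ² = 4.489. df = 1, critical = 2.706. Reject H₀. Variables are dependent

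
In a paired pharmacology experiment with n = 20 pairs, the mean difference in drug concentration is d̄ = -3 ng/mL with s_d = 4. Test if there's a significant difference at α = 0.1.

t = d̄/(s_d/√n) = -3/(4/√20) = -3.354. df = 19, critical t = ±1.729. Reject H₀.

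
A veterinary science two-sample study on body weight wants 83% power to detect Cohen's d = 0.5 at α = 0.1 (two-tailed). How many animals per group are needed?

z_{α/2} = 1.645, z_β = Φ⁻¹(0.83) = 0.954. For medium effect (d = 0.5): n per group = 2(z_{α/2} + z_β)²/d² = 2(1.645 + 0.954)²/0.5² = 54.04 → 55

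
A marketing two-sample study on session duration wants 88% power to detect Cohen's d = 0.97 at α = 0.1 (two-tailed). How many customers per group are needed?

z_{α/2} = 1.645, z_β = Φ⁻¹(0.88) = 1.175. For large effect (d = 0.97): n per group = 2(z_{α/2} + z_β)²/d² = 2(1.645 + 1.175)²/0.97² = 16.9 → 17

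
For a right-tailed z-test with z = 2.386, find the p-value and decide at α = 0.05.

p = P(Z > 2.386) = 1 - Φ(2.386) ≈ 0.0085. Since p < 0.05, reject H₀ (significant) at α = 0.05.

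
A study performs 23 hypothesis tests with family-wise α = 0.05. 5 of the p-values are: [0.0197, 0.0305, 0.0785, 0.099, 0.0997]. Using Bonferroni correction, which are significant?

Bonferroni α = 0.05/23 = 0.00217. None of the given p-values are significant.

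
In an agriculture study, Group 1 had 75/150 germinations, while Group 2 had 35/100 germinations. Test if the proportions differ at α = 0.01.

p̂₁ = 0.5, p̂₂ = 0.35, pooled p̂ = 0.44. z = 2.341. Critical: ±2.576. Fail to reject H₀.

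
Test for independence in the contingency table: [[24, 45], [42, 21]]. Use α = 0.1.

χ² = 13.391. df = 1, critical = 2.706. Reject H₀. Variables are dependent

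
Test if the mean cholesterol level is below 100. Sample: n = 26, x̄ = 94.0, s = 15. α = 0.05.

t = (94.0 - 100)/(15/√26) = -2.04, df = 25. Critical t = -1.708. Reject H₀.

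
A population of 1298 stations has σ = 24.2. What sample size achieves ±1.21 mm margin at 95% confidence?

Without FPC: n₀ = (1.96×24.2/1.21)² = 1536.64. With FPC: n = n₀N/(n₀+N-1) = 703.9 → n = 704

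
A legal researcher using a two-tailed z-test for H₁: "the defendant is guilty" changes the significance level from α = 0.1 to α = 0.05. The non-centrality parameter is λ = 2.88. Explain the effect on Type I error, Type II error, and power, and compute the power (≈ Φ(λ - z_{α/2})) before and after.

Decreasing α from 0.1 to 0.05:
• Type I error rate decreases (α is the Type I rate by definition).
• Critical value moves from z_{α/2} = 1.645 to 1.96, so power = Φ(λ - z_{α/2}) goes from Φ(2.88 - 1.645) = 0.892 to Φ(2.88 - 1.96) = 0.821.
• Type II error rate β = 1 - power therefore increases (0.108 → 0.179).
Appropriate when false positives are costly — here, convicting an innocent person.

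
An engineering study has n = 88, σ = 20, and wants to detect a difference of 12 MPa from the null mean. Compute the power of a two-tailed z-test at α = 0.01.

SE = σ/√n = 20/√88 = 2.132. Non-centrality λ = d/SE = 12/2.132 = 5.628. Power ≈ Φ(λ - z_{α/2}) = Φ(5.628 - 2.576) = Φ(3.052) = 0.999.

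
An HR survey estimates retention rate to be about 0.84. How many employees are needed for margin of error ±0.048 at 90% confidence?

n = z²p(1-p)/E² = 1.645²×0.84×0.16/0.048² = 157.9 → n = 158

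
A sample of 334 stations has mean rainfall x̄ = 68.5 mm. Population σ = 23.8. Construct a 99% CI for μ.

CI = x̄ ± z*(σ/√n) = 68.5 ± 2.576(23.8/√334) = 68.5 ± 3.35 = (65.15, 71.85)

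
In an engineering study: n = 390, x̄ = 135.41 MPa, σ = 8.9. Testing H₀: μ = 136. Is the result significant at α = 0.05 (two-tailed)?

z = (135.41 - 136)/(8.9/√390) = -1.309. Since |z| ≤ 1.96, not significant at α = 0.05.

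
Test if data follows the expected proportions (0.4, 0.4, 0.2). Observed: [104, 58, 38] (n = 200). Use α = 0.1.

Expected: [80.0, 80.0, 40.0]. χ² = 13.35. df = 2, critical = 4.605. Reject H₀.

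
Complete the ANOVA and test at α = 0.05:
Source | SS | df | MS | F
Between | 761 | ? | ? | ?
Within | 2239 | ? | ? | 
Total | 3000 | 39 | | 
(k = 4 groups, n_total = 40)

df_between = 3, df_within = 36. MS_between = 253.67, MS_within = 62.19. F = 4.079, F_crit ≈ 2.866. Reject H₀.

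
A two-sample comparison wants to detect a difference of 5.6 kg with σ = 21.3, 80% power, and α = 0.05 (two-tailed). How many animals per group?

n per group = 2(z_α/2 + z_β)²σ²/d² = 2×(1.96 + 0.84)²×21.3²/5.6² = 226.8 → n = 227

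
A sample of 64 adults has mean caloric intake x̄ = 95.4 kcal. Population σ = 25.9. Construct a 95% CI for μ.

CI = x̄ ± z*(σ/√n) = 95.4 ± 1.96(25.9/√64) = 95.4 ± 6.35 = (89.05, 101.75)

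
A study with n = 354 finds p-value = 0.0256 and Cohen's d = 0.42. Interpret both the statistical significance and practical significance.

Statistically significant (p = 0.0256 < 0.05). Cohen's d = 0.42 indicates a small effect size. Both statistical and practical significance should be considered.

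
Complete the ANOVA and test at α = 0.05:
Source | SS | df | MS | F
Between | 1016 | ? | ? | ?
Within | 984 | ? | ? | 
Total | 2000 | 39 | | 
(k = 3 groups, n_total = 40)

df_between = 2, df_within = 37. MS_between = 508.0, MS_within = 26.59. F = 19.102, F_crit ≈ 3.252. Reject H₀.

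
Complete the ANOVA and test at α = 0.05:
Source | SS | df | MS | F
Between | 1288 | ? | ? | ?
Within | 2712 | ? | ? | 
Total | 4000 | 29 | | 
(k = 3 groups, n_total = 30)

df_between = 2, df_within = 27. MS_between = 644.0, MS_within = 100.44. F = 6.412, F_crit ≈ 3.354. Reject H₀.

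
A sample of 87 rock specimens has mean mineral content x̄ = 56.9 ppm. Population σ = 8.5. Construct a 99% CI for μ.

CI = x̄ ± z*(σ/√n) = 56.9 ± 2.576(8.5/√87) = 56.9 ± 2.35 = (54.55, 59.25)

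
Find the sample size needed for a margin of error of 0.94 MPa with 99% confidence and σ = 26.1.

n = (z*σ/E)² = (2.576×26.1/0.94)² = 5115.8 → n = 5116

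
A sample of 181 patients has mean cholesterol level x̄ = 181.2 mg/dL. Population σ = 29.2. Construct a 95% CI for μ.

CI = x̄ ± z*(σ/√n) = 181.2 ± 1.96(29.2/√181) = 181.2 ± 4.25 = (176.95, 185.45)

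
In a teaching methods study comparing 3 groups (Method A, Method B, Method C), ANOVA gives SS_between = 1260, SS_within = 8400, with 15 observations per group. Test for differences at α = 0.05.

df_between = 2, df_within = 42. F = MS_between/MS_within = 630.0/200.0 = 3.15. F_crit ≈ 3.22. Fail to reject H₀.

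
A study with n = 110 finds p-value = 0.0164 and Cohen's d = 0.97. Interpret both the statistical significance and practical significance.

Statistically significant (p = 0.0164 < 0.05). Cohen's d = 0.97 indicates a large effect size. Both statistical and practical significance should be considered.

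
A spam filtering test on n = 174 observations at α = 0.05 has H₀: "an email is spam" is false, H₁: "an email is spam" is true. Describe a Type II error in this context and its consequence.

Type II error: failing to reject H₀ when it is false — concluding that an email is spam is not supported when in fact it is. Consequence: a spam email lands in the inbox.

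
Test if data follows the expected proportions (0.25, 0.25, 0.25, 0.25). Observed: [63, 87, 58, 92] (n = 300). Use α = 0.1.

Expected: [75.0, 75.0, 75.0, 75.0]. χ² = 11.547. df = 3, critical = 6.251. Reject H₀.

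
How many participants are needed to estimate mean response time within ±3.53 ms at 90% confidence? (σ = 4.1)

n = (z*σ/E)² = (1.645×4.1/3.53)² = 3.7 → n = 4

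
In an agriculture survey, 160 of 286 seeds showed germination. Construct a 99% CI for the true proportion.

p̂ = 0.559. CI = p̂ ± z*√(p̂(1-p̂)/n) = (0.484, 0.635)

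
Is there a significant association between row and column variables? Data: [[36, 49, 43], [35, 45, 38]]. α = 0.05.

χ² = 0.087. df = 2, critical = 5.991. Fail to reject H₀. No evidence of dependence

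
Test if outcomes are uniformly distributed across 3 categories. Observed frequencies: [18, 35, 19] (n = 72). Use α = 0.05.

Expected = 24 each. χ² = Σ(O-E)²/E = 7.583. df = 2, critical value = 5.991. Reject H₀.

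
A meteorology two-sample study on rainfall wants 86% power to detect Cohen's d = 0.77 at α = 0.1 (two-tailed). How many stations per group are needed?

z_{α/2} = 1.645, z_β = Φ⁻¹(0.86) = 1.08. For medium effect (d = 0.77): n per group = 2(z_{α/2} + z_β)²/d² = 2(1.645 + 1.08)²/0.77² = 25.05 → 26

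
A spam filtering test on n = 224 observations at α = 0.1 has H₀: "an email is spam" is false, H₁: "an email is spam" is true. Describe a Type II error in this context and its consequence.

Type II error: failing to reject H₀ when it is false — concluding that an email is spam is not supported when in fact it is. Consequence: a spam email lands in the inbox.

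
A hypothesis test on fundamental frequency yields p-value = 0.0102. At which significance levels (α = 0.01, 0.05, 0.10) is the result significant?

p = 0.0102. Significant at: α = 0.05, 0.1.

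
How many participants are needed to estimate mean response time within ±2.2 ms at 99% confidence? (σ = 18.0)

n = (z*σ/E)² = (2.576×18.0/2.2)² = 444.2 → n = 445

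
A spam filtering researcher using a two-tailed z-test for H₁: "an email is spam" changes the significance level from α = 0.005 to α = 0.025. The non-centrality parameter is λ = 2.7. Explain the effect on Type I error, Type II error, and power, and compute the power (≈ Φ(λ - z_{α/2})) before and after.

Increasing α from 0.005 to 0.025:
• Type I error rate increases (α is the Type I rate by definition).
• Critical value moves from z_{α/2} = 2.807 to 2.241, so power = Φ(λ - z_{α/2}) goes from Φ(2.7 - 2.807) = 0.457 to Φ(2.7 - 2.241) = 0.677.
• Type II error rate β = 1 - power therefore decreases (0.543 → 0.323).
Appropriate when false negatives are costly — here, a spam email lands in the inbox.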